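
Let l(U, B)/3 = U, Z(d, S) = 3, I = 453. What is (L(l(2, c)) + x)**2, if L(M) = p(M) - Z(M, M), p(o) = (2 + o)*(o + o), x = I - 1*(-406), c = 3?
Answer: 906304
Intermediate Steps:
l(U, B) = 3*U
x = 859 (x = 453 - 1*(-406) = 453 + 406 = 859)
p(o) = 2*o*(2 + o) (p(o) = (2 + o)*(2*o) = 2*o*(2 + o))
L(M) = -3 + 2*M*(2 + M) (L(M) = 2*M*(2 + M) - 1*3 = 2*M*(2 + M) - 3 = -3 + 2*M*(2 + M))
(L(l(2, c)) + x)**2 = ((-3 + 2*(3*2)*(2 + 3*2)) + 859)**2 = ((-3 + 2*6*(2 + 6)) + 859)**2 = ((-3 + 2*6*8) + 859)**2 = ((-3 + 96) + 859)**2 = (93 + 859)**2 = 952**2 = 906304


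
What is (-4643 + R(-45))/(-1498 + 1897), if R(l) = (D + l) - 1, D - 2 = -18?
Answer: -4705/399 ≈ -11.792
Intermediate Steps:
D = -16 (D = 2 - 18 = -16)
R(l) = -17 + l (R(l) = (-16 + l) - 1 = -17 + l)
(-4643 + R(-45))/(-1498 + 1897) = (-4643 + (-17 - 45))/(-1498 + 1897) = (-4643 - 62)/399 = -4705*1/399 = -4705/399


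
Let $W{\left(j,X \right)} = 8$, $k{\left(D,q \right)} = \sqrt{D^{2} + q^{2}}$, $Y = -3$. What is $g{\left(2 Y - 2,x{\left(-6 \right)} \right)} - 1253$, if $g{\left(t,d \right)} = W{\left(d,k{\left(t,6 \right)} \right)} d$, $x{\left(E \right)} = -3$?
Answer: $-1277$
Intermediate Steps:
$g{\left(t,d \right)} = 8 d$
$g{\left(2 Y - 2,x{\left(-6 \right)} \right)} - 1253 = 8 \left(-3\right) - 1253 = -24 - 1253 = -1277$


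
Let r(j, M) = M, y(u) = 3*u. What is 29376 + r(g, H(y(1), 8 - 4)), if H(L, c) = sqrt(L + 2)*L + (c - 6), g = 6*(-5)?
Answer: 29374 + 3*sqrt(5) ≈ 29381.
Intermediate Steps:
g = -30
H(L, c) = -6 + c + L*sqrt(2 + L) (H(L, c) = sqrt(2 + L)*L + (-6 + c) = L*sqrt(2 + L) + (-6 + c) = -6 + c + L*sqrt(2 + L))
29376 + r(g, H(y(1), 8 - 4)) = 29376 + (-6 + (8 - 4) + (3*1)*sqrt(2 + 3*1)) = 29376 + (-6 + 4 + 3*sqrt(2 + 3)) = 29376 + (-6 + 4 + 3*sqrt(5)) = 29376 + (-2 + 3*sqrt(5)) = 29374 + 3*sqrt(5)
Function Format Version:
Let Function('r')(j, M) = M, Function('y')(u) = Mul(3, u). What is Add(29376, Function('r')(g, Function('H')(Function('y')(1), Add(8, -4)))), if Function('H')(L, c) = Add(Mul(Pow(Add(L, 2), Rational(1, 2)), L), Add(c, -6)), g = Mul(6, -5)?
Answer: Add(29374, Mul(3, Pow(5, Rational(1, 2)))) ≈ 29381.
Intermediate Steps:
g = -30
Function('H')(L, c) = Add(-6, c, Mul(L, Pow(Add(2, L), Rational(1, 2)))) (Function('H')(L, c) = Add(Mul(Pow(Add(2, L), Rational(1, 2)), L), Add(-6, c)) = Add(Mul(L, Pow(Add(2, L), Rational(1, 2))), Add(-6, c)) = Add(-6, c, Mul(L, Pow(Add(2, L), Rational(1, 2)))))
Add(29376, Function('r')(g, Function('H')(Function('y')(1), Add(8, -4)))) = Add(29376, Add(-6, Add(8, -4), Mul(Mul(3, 1), Pow(Add(2, Mul(3, 1)), Rational(1, 2))))) = Add(29376, Add(-6, 4, Mul(3, Pow(Add(2, 3), Rational(1, 2))))) = Add(29376, Add(-6, 4, Mul(3, Pow(5, Rational(1, 2))))) = Add(29376, Add(-2, Mul(3, Pow(5, Rational(1, 2))))) = Add(29374, Mul(3, Pow(5, Rational(1, 2))))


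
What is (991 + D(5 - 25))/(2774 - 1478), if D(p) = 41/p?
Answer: 6593/8640 ≈ 0.76308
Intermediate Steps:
(991 + D(5 - 25))/(2774 - 1478) = (991 + 41/(5 - 25))/(2774 - 1478) = (991 + 41/(-20))/1296 = (991 + 41*(-1/20))*(1/1296) = (991 - 41/20)*(1/1296) = (19779/20)*(1/1296) = 6593/8640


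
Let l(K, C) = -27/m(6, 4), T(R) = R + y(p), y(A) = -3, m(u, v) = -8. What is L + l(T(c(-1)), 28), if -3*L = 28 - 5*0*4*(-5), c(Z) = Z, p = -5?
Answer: -143/24 ≈ -5.9583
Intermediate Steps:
T(R) = -3 + R (T(R) = R - 3 = -3 + R)
l(K, C) = 27/8 (l(K, C) = -27/(-8) = -27*(-⅛) = 27/8)
L = -28/3 (L = -(28 - 5*0*4*(-5))/3 = -(28 - 0*(-5))/3 = -(28 - 5*0)/3 = -(28 + 0)/3 = -⅓*28 = -28/3 ≈ -9.3333)
L + l(T(c(-1)), 28) = -28/3 + 27/8 = -143/24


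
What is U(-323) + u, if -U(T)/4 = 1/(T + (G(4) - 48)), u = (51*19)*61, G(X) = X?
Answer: 21693007/367 ≈ 59109.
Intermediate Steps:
u = 59109 (u = 969*61 = 59109)
U(T) = -4/(-44 + T) (U(T) = -4/(T + (4 - 48)) = -4/(T - 44) = -4/(-44 + T))
U(-323) + u = -4/(-44 - 323) + 59109 = -4/(-367) + 59109 = -4*(-1/367) + 59109 = 4/367 + 59109 = 21693007/367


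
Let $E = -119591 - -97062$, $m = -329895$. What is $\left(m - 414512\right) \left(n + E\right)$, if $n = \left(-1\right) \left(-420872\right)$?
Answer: $-296529317601$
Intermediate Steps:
$n = 420872$
$E = -22529$ ($E = -119591 + 97062 = -22529$)
$\left(m - 414512\right) \left(n + E\right) = \left(-329895 - 414512\right) \left(420872 - 22529\right) = \left(-744407\right) 398343 = -296529317601$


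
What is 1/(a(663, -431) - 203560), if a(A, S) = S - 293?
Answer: -1/204284 ≈ -4.8951e-6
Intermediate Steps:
a(A, S) = -293 + S
1/(a(663, -431) - 203560) = 1/((-293 - 431) - 203560) = 1/(-724 - 203560) = 1/(-204284) = -1/204284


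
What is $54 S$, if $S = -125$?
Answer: $-6750$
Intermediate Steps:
$54 S = 54 \left(-125\right) = -6750$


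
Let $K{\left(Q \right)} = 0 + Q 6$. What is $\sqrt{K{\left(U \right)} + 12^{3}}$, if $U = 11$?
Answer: $\sqrt{1794} \approx 42.356$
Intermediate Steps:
$K{\left(Q \right)} = 6 Q$ ($K{\left(Q \right)} = 0 + 6 Q = 6 Q$)
$\sqrt{K{\left(U \right)} + 12^{3}} = \sqrt{6 \cdot 11 + 12^{3}} = \sqrt{66 + 1728} = \sqrt{1794}$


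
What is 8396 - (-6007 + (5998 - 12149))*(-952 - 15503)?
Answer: -200051494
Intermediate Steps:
8396 - (-6007 + (5998 - 12149))*(-952 - 15503) = 8396 - (-6007 - 6151)*(-16455) = 8396 - (-12158)*(-16455) = 8396 - 1*200059890 = 8396 - 200059890 = -200051494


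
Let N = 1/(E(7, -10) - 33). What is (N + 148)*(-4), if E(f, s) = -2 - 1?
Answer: -5327/9 ≈ -591.89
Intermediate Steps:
E(f, s) = -3
N = -1/36 (N = 1/(-3 - 33) = 1/(-36) = -1/36 ≈ -0.027778)
(N + 148)*(-4) = (-1/36 + 148)*(-4) = (5327/36)*(-4) = -5327/9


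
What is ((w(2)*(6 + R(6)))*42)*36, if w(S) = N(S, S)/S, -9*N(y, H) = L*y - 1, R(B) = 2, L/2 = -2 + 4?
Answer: -4704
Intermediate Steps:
L = 4 (L = 2*(-2 + 4) = 2*2 = 4)
N(y, H) = ⅑ - 4*y/9 (N(y, H) = -(4*y - 1)/9 = -(-1 + 4*y)/9 = ⅑ - 4*y/9)
w(S) = (⅑ - 4*S/9)/S
((w(2)*(6 + R(6)))*42)*36 = ((((⅑)*(1 - 4*2)/2)*(6 + 2))*42)*36 = ((((⅑)*(½)*(1 - 8))*8)*42)*36 = ((((⅑)*(½)*(-7))*8)*42)*36 = (-7/18*8*42)*36 = -28/9*42*36 = -392/3*36 = -4704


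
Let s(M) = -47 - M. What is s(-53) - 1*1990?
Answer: -1984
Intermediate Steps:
s(-53) - 1*1990 = (-47 - 1*(-53)) - 1*1990 = (-47 + 53) - 1990 = 6 - 1990 = -1984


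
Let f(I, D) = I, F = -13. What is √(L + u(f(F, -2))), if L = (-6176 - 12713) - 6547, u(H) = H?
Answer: I*√25449 ≈ 159.53*I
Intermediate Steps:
L = -25436 (L = -18889 - 6547 = -25436)
√(L + u(f(F, -2))) = √(-25436 - 13) = √(-25449) = I*√25449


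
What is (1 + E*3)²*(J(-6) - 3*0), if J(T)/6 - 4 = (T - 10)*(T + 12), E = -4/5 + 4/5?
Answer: -552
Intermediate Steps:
E = 0 (E = -4*⅕ + 4*(⅕) = -⅘ + ⅘ = 0)
J(T) = 24 + 6*(-10 + T)*(12 + T) (J(T) = 24 + 6*((T - 10)*(T + 12)) = 24 + 6*((-10 + T)*(12 + T)) = 24 + 6*(-10 + T)*(12 + T))
(1 + E*3)²*(J(-6) - 3*0) = (1 + 0*3)²*((-696 + 6*(-6)² + 12*(-6)) - 3*0) = (1 + 0)²*((-696 + 6*36 - 72) + 0) = 1²*((-696 + 216 - 72) + 0) = 1*(-552 + 0) = 1*(-552) = -552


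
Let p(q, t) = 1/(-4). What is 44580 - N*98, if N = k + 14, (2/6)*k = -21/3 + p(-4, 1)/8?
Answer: 724403/16 ≈ 45275.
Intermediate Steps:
p(q, t) = -¼
k = -675/32 (k = 3*(-21/3 - ¼/8) = 3*(-21*⅓ - ¼*⅛) = 3*(-7 - 1/32) = 3*(-225/32) = -675/32 ≈ -21.094)
N = -227/32 (N = -675/32 + 14 = -227/32 ≈ -7.0938)
44580 - N*98 = 44580 - (-227)*98/32 = 44580 - 1*(-11123/16) = 44580 + 11123/16 = 724403/16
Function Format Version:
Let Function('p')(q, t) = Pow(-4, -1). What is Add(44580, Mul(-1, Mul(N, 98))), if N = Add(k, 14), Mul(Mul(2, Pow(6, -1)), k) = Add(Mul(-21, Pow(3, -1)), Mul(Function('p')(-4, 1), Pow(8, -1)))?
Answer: Rational(724403, 16) ≈ 45275.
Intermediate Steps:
Function('p')(q, t) = Rational(-1, 4)
k = Rational(-675, 32) (k = Mul(3, Add(Mul(-21, Pow(3, -1)), Mul(Rational(-1, 4), Pow(8, -1)))) = Mul(3, Add(Mul(-21, Rational(1, 3)), Mul(Rational(-1, 4), Rational(1, 8)))) = Mul(3, Add(-7, Rational(-1, 32))) = Mul(3, Rational(-225, 32)) = Rational(-675, 32) ≈ -21.094)
N = Rational(-227, 32) (N = Add(Rational(-675, 32), 14) = Rational(-227, 32) ≈ -7.0938)
Add(44580, Mul(-1, Mul(N, 98))) = Add(44580, Mul(-1, Mul(Rational(-227, 32), 98))) = Add(44580, Mul(-1, Rational(-11123, 16))) = Add(44580, Rational(11123, 16)) = Rational(724403, 16)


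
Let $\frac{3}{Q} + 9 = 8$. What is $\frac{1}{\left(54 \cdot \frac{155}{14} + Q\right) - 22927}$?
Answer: $- \frac{7}{156325} \approx -4.4779 \cdot 10^{-5}$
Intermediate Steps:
$Q = -3$ ($Q = \frac{3}{-9 + 8} = \frac{3}{-1} = 3 \left(-1\right) = -3$)
$\frac{1}{\left(54 \cdot \frac{155}{14} + Q\right) - 22927} = \frac{1}{\left(54 \cdot \frac{155}{14} - 3\right) - 22927} = \frac{1}{\left(\frac{4185}{7} - 3\right) - 22927} = \frac{1}{\frac{4164}{7} - 22927} = \frac{1}{- \frac{156325}{7}} = - \frac{7}{156325}$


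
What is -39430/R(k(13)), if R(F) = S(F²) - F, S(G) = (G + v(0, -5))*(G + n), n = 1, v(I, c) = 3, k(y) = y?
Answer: -39430/29227 ≈ -1.3491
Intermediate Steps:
S(G) = (1 + G)*(3 + G) (S(G) = (G + 3)*(G + 1) = (3 + G)*(1 + G) = (1 + G)*(3 + G))
R(F) = 3 + F⁴ - F + 4*F² (R(F) = (3 + (F²)² + 4*F²) - F = (3 + F⁴ + 4*F²) - F = 3 + F⁴ - F + 4*F²)
-39430/R(k(13)) = -39430/(3 + 13⁴ - 1*13 + 4*13²) = -39430/(3 + 28561 - 13 + 4*169) = -39430/(3 + 28561 - 13 + 676) = -39430/29227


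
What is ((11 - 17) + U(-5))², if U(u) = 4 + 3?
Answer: 1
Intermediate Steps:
U(u) = 7
((11 - 17) + U(-5))² = ((11 - 17) + 7)² = (-6 + 7)² = 1² = 1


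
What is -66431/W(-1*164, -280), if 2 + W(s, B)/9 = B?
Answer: 66431/2538 ≈ 26.175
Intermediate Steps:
W(s, B) = -18 + 9*B
-66431/W(-1*164, -280) = -66431/(-18 + 9*(-280)) = -66431/(-18 - 2520) = -66431/(-2538) = -66431*(-1/2538) = 66431/2538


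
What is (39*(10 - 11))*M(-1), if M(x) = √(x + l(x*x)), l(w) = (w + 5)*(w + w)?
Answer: -39*√11 ≈ -129.35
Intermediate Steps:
l(w) = 2*w*(5 + w) (l(w) = (5 + w)*(2*w) = 2*w*(5 + w))
M(x) = √(x + 2*x²*(5 + x²)) (M(x) = √(x + 2*(x*x)*(5 + x*x)) = √(x + 2*x²*(5 + x²)))
(39*(10 - 11))*M(-1) = (39*(10 - 11))*√(-(1 + 2*(-1)*(5 + (-1)²))) = (39*(-1))*√(-(1 + 2*(-1)*(5 + 1))) = -39*√(-1 + 2*6) = -39*√11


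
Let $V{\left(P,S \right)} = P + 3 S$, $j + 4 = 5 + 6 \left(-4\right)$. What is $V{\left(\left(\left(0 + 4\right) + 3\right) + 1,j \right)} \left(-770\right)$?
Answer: $46970$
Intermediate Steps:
$j = -23$ ($j = -4 + \left(5 + 6 \left(-4\right)\right) = -4 + \left(5 - 24\right) = -4 - 19 = -23$)
$V{\left(\left(\left(0 + 4\right) + 3\right) + 1,j \right)} \left(-770\right) = \left(\left(\left(\left(0 + 4\right) + 3\right) + 1\right) + 3 \left(-23\right)\right) \left(-770\right) = \left(\left(\left(4 + 3\right) + 1\right) - 69\right) \left(-770\right) = \left(\left(7 + 1\right) - 69\right) \left(-770\right) = \left(8 - 69\right) \left(-770\right) = \left(-61\right) \left(-770\right) = 46970$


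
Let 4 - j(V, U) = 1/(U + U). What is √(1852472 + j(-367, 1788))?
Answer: 5*√236890481298/1788 ≈ 1361.1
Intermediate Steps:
j(V, U) = 4 - 1/(2*U) (j(V, U) = 4 - 1/(U + U) = 4 - 1/(2*U))
√(1852472 + j(-367, 1788)) = √(1852472 + (4 - ½/1788)) = √(1852472 + (4 - ½*1/1788)) = √(1852472 + (4 - 1/3576)) = √(1852472 + 14303/3576) = √(6624454175/3576) = 5*√236890481298/1788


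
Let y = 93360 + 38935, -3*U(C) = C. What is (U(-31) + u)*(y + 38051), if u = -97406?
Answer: -16590962234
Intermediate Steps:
U(C) = -C/3
y = 132295
(U(-31) + u)*(y + 38051) = (-⅓*(-31) - 97406)*(132295 + 38051) = (31/3 - 97406)*170346 = -292187/3*170346 = -16590962234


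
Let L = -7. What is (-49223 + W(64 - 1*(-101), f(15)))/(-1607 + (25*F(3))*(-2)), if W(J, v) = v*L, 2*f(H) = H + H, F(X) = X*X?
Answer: 49328/2057 ≈ 23.981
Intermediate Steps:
F(X) = X²
f(H) = H (f(H) = (H + H)/2 = (2*H)/2 = H)
W(J, v) = -7*v (W(J, v) = v*(-7) = -7*v)
(-49223 + W(64 - 1*(-101), f(15)))/(-1607 + (25*F(3))*(-2)) = (-49223 - 7*15)/(-1607 + (25*3²)*(-2)) = (-49223 - 105)/(-1607 + (25*9)*(-2)) = -49328/(-1607 + 225*(-2)) = -49328/(-1607 - 450) = -49328/(-2057) = -49328*(-1/2057) = 49328/2057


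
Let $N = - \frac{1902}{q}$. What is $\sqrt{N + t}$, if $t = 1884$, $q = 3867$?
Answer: $\frac{\sqrt{3129488338}}{1289} \approx 43.399$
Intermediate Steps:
$N = - \frac{634}{1289}$ ($N = - \frac{1902}{3867} = \left(-1902\right) \frac{1}{3867} = - \frac{634}{1289} \approx -0.49185$)
$\sqrt{N + t} = \sqrt{- \frac{634}{1289} + 1884} = \sqrt{\frac{2427842}{1289}} = \frac{\sqrt{3129488338}}{1289}$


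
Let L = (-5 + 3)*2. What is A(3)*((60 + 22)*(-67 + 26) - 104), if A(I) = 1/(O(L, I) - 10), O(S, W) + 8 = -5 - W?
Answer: 1733/13 ≈ 133.31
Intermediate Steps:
L = -4 (L = -2*2 = -4)
O(S, W) = -13 - W (O(S, W) = -8 + (-5 - W) = -13 - W)
A(I) = 1/(-23 - I) (A(I) = 1/((-13 - I) - 10) = 1/(-23 - I))
A(3)*((60 + 22)*(-67 + 26) - 104) = (-1/(23 + 3))*((60 + 22)*(-67 + 26) - 104) = (-1/26)*(82*(-41) - 104) = (-1*1/26)*(-3362 - 104) = -1/26*(-3466) = 1733/13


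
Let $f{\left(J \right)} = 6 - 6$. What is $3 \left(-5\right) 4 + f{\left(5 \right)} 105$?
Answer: $-60$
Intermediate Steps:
$f{\left(J \right)} = 0$
$3 \left(-5\right) 4 + f{\left(5 \right)} 105 = 3 \left(-5\right) 4 + 0 \cdot 105 = \left(-15\right) 4 + 0 = -60 + 0 = -60$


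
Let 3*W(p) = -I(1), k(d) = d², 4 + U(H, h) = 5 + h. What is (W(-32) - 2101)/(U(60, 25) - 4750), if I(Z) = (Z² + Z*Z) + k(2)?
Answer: 2103/4724 ≈ 0.44517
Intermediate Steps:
U(H, h) = 1 + h (U(H, h) = -4 + (5 + h) = 1 + h)
I(Z) = 4 + 2*Z² (I(Z) = (Z² + Z*Z) + 2² = (Z² + Z²) + 4 = 2*Z² + 4 = 4 + 2*Z²)
W(p) = -2 (W(p) = (-(4 + 2*1²))/3 = (-(4 + 2*1))/3 = (-(4 + 2))/3 = (-1*6)/3 = (⅓)*(-6) = -2)
(W(-32) - 2101)/(U(60, 25) - 4750) = (-2 - 2101)/((1 + 25) - 4750) = -2103/(26 - 4750) = -2103/(-4724) = -2103*(-1/4724) = 2103/4724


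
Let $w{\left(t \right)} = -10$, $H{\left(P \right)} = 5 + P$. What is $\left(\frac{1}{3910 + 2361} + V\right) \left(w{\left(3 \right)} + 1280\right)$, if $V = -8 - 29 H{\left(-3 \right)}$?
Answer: $- \frac{525633950}{6271} \approx -83820.0$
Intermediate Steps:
$V = -66$ ($V = -8 - 29 \left(5 - 3\right) = -8 - 58 = -66$)
$\left(\frac{1}{3910 + 2361} + V\right) \left(w{\left(3 \right)} + 1280\right) = \left(\frac{1}{3910 + 2361} - 66\right) \left(-10 + 1280\right) = \left(\frac{1}{6271} - 66\right) 1270 = \left(- \frac{413885}{6271}\right) 1270 = - \frac{525633950}{6271}$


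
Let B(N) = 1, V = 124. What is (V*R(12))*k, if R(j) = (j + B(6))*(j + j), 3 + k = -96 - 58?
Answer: -6074016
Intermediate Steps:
k = -157 (k = -3 + (-96 - 58) = -3 - 154 = -157)
R(j) = 2*j*(1 + j) (R(j) = (j + 1)*(j + j) = (1 + j)*(2*j) = 2*j*(1 + j))
(V*R(12))*k = (124*(2*12*(1 + 12)))*(-157) = (124*(2*12*13))*(-157) = (124*312)*(-157) = 38688*(-157) = -6074016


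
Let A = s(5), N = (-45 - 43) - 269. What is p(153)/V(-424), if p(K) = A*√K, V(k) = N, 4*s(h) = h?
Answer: -5*√17/476 ≈ -0.043310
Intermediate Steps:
s(h) = h/4
N = -357 (N = -88 - 269 = -357)
V(k) = -357
A = 5/4 (A = (¼)*5 = 5/4 ≈ 1.2500)
p(K) = 5*√K/4
p(153)/V(-424) = (5*√153/4)/(-357) = (5*(3*√17)/4)*(-1/357) = (15*√17/4)*(-1/357) = -5*√17/476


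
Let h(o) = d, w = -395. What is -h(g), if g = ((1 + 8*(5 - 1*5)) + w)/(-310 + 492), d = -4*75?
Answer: 300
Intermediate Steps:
d = -300
g = -197/91 (g = ((1 + 8*(5 - 1*5)) - 395)/(-310 + 492) = ((1 + 8*(5 - 5)) - 395)/182 = ((1 + 8*0) - 395)*(1/182) = ((1 + 0) - 395)*(1/182) = (1 - 395)*(1/182) = -394*1/182 = -197/91 ≈ -2.1648)
h(o) = -300
-h(g) = -1*(-300) = 300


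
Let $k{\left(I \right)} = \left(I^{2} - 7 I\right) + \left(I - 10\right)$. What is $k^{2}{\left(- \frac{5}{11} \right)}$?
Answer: $\frac{731025}{14641} \approx 49.93$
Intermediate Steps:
$k{\left(I \right)} = -10 + I^{2} - 6 I$ ($k{\left(I \right)} = \left(I^{2} - 7 I\right) + \left(-10 + I\right) = -10 + I^{2} - 6 I$)
$k^{2}{\left(- \frac{5}{11} \right)} = \left(-10 + \left(- \frac{5}{11}\right)^{2} - 6 \left(- \frac{5}{11}\right)\right)^{2} = \left(-10 + \left(\left(-5\right) \frac{1}{11}\right)^{2} - 6 \left(\left(-5\right) \frac{1}{11}\right)\right)^{2} = \left(-10 + \left(- \frac{5}{11}\right)^{2} - - \frac{30}{11}\right)^{2} = \left(-10 + \frac{25}{121} + \frac{30}{11}\right)^{2} = \left(- \frac{855}{121}\right)^{2} = \frac{731025}{14641}$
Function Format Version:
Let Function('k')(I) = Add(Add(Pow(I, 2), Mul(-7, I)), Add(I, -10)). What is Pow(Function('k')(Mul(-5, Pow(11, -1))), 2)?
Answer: Rational(731025, 14641) ≈ 49.930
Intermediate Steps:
Function('k')(I) = Add(-10, Pow(I, 2), Mul(-6, I)) (Function('k')(I) = Add(Add(Pow(I, 2), Mul(-7, I)), Add(-10, I)) = Add(-10, Pow(I, 2), Mul(-6, I)))
Pow(Function('k')(Mul(-5, Pow(11, -1))), 2) = Pow(Add(-10, Pow(Mul(-5, Pow(11, -1)), 2), Mul(-6, Mul(-5, Pow(11, -1)))), 2) = Pow(Add(-10, Pow(Mul(-5, Rational(1, 11)), 2), Mul(-6, Mul(-5, Rational(1, 11)))), 2) = Pow(Add(-10, Pow(Rational(-5, 11), 2), Mul(-6, Rational(-5, 11))), 2) = Pow(Add(-10, Rational(25, 121), Rational(30, 11)), 2) = Pow(Rational(-855, 121), 2) = Rational(731025, 14641)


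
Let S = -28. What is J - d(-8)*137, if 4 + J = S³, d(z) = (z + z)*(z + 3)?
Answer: -32916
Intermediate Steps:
d(z) = 2*z*(3 + z) (d(z) = (2*z)*(3 + z) = 2*z*(3 + z))
J = -21956 (J = -4 + (-28)³ = -4 - 21952 = -21956)
J - d(-8)*137 = -21956 - 2*(-8)*(3 - 8)*137 = -21956 - 2*(-8)*(-5)*137 = -21956 - 80*137 = -21956 - 1*10960 = -21956 - 10960 = -32916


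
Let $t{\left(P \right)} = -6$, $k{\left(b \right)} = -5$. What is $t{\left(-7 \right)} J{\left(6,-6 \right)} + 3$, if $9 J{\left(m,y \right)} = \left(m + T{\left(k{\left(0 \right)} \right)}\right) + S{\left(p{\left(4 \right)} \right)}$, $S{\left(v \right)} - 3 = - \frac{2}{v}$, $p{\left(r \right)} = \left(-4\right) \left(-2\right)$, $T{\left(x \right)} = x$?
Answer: $\frac{1}{2} \approx 0.5$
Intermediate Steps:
$p{\left(r \right)} = 8$
$S{\left(v \right)} = 3 - \frac{2}{v}$
$J{\left(m,y \right)} = - \frac{1}{4} + \frac{m}{9}$ ($J{\left(m,y \right)} = \frac{\left(m - 5\right) + \left(3 - \frac{2}{8}\right)}{9} = \frac{\left(-5 + m\right) + \left(3 - \frac{1}{4}\right)}{9} = \frac{\left(-5 + m\right) + \frac{11}{4}}{9} = \frac{- \frac{9}{4} + m}{9} = - \frac{1}{4} + \frac{m}{9}$)
$t{\left(-7 \right)} J{\left(6,-6 \right)} + 3 = - 6 \left(- \frac{1}{4} + \frac{1}{9} \cdot 6\right) + 3 = - 6 \left(- \frac{1}{4} + \frac{2}{3}\right) + 3 = \left(-6\right) \frac{5}{12} + 3 = - \frac{5}{2} + 3 = \frac{1}{2}$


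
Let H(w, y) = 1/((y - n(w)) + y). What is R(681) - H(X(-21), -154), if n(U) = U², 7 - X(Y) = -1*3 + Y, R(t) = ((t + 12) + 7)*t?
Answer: 604932301/1269 ≈ 4.7670e+5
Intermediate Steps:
R(t) = t*(19 + t) (R(t) = ((12 + t) + 7)*t = (19 + t)*t = t*(19 + t))
X(Y) = 10 - Y (X(Y) = 7 - (-1*3 + Y) = 7 - (-3 + Y) = 7 + (3 - Y) = 10 - Y)
H(w, y) = 1/(-w² + 2*y) (H(w, y) = 1/((y - w²) + y) = 1/(-w² + 2*y))
R(681) - H(X(-21), -154) = 681*(19 + 681) - 1/(-(10 - 1*(-21))² + 2*(-154)) = 681*700 - 1/(-(10 + 21)² - 308) = 476700 - 1/(-1*31² - 308) = 476700 - 1/(-1*961 - 308) = 476700 - 1/(-961 - 308) = 476700 - 1/(-1269) = 476700 - 1*(-1/1269) = 476700 + 1/1269 = 604932301/1269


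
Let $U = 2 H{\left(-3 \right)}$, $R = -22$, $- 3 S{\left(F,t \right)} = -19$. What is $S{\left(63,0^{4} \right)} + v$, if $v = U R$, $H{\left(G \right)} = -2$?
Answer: $\frac{283}{3} \approx 94.333$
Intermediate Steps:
$S{\left(F,t \right)} = \frac{19}{3}$ ($S{\left(F,t \right)} = \left(- \frac{1}{3}\right) \left(-19\right) = \frac{19}{3}$)
$U = -4$ ($U = 2 \left(-2\right) = -4$)
$v = 88$ ($v = \left(-4\right) \left(-22\right) = 88$)
$S{\left(63,0^{4} \right)} + v = \frac{19}{3} + 88 = \frac{283}{3}$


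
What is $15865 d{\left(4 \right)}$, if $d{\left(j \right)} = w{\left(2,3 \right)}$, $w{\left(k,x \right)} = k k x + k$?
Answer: $222110$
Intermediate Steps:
$w{\left(k,x \right)} = k + x k^{2}$ ($w{\left(k,x \right)} = k^{2} x + k = x k^{2} + k = k + x k^{2}$)
$d{\left(j \right)} = 14$ ($d{\left(j \right)} = 2 \left(1 + 2 \cdot 3\right) = 2 \left(1 + 6\right) = 2 \cdot 7 = 14$)
$15865 d{\left(4 \right)} = 15865 \cdot 14 = 222110$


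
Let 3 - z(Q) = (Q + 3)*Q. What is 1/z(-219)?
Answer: -1/47301 ≈ -2.1141e-5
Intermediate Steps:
z(Q) = 3 - Q*(3 + Q) (z(Q) = 3 - (Q + 3)*Q = 3 - (3 + Q)*Q = 3 - Q*(3 + Q))
1/z(-219) = 1/(3 - 1*(-219)² - 3*(-219)) = 1/(3 - 1*47961 + 657) = 1/(3 - 47961 + 657) = 1/(-47301) = -1/47301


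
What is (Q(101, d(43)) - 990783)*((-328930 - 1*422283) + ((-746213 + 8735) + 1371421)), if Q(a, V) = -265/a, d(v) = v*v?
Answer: 11735132439960/101 ≈ 1.1619e+11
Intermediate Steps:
d(v) = v²
(Q(101, d(43)) - 990783)*((-328930 - 1*422283) + ((-746213 + 8735) + 1371421)) = (-265/101 - 990783)*((-328930 - 1*422283) + ((-746213 + 8735) + 1371421)) = (-265*1/101 - 990783)*((-328930 - 422283) + (-737478 + 1371421)) = (-265/101 - 990783)*(-751213 + 633943) = -100069348/101*(-117270) = 11735132439960/101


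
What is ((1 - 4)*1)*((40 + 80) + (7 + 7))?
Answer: -402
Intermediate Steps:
((1 - 4)*1)*((40 + 80) + (7 + 7)) = (-3*1)*(120 + 14) = -3*134 = -402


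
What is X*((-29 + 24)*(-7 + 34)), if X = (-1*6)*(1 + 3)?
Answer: 3240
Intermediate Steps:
X = -24 (X = -6*4 = -24)
X*((-29 + 24)*(-7 + 34)) = -24*(-29 + 24)*(-7 + 34) = -(-120)*27 = -24*(-135) = 3240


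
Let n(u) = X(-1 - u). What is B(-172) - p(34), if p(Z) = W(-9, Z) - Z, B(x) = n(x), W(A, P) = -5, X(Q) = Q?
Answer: 210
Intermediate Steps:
n(u) = -1 - u
B(x) = -1 - x
p(Z) = -5 - Z
B(-172) - p(34) = (-1 - 1*(-172)) - (-5 - 1*34) = (-1 + 172) - (-5 - 34) = 171 - 1*(-39) = 171 + 39 = 210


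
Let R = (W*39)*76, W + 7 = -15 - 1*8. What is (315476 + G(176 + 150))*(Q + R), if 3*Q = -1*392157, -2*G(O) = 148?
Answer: -69274579878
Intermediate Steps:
G(O) = -74 (G(O) = -½*148 = -74)
W = -30 (W = -7 + (-15 - 1*8) = -7 + (-15 - 8) = -7 - 23 = -30)
R = -88920 (R = -30*39*76 = -1170*76 = -88920)
Q = -130719 (Q = (-1*392157)/3 = (⅓)*(-392157) = -130719)
(315476 + G(176 + 150))*(Q + R) = (315476 - 74)*(-130719 - 88920) = 315402*(-219639) = -69274579878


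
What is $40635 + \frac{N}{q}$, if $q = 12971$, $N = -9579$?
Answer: $\frac{527067006}{12971} \approx 40634.0$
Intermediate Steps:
$40635 + \frac{N}{q} = 40635 - \frac{9579}{12971} = \frac{527067006}{12971}$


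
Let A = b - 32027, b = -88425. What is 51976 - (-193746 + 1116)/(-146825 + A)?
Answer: 13891796722/267277 ≈ 51975.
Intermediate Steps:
A = -120452 (A = -88425 - 32027 = -120452)
51976 - (-193746 + 1116)/(-146825 + A) = 51976 - (-193746 + 1116)/(-146825 - 120452) = 51976 - (-192630)/(-267277) = 51976 - (-192630)*(-1)/267277 = 51976 - 1*192630/267277 = 51976 - 192630/267277 = 13891796722/267277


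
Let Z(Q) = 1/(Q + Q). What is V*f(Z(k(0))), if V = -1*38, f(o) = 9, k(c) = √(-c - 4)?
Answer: -342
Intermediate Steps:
k(c) = √(-4 - c)
Z(Q) = 1/(2*Q)
V = -38
V*f(Z(k(0))) = -38*9 = -342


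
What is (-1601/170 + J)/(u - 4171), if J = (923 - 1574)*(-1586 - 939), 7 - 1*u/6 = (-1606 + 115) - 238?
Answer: 279440149/1061650 ≈ 263.21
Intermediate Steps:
u = 10416 (u = 42 - 6*((-1606 + 115) - 238) = 42 - 6*(-1491 - 238) = 42 - 6*(-1729) = 42 + 10374 = 10416)
J = 1643775 (J = -651*(-2525) = 1643775)
(-1601/170 + J)/(u - 4171) = (-1601/170 + 1643775)/(10416 - 4171) = (-1601*1/170 + 1643775)/6245 = (-1601/170 + 1643775)*(1/6245) = (279440149/170)*(1/6245) = 279440149/1061650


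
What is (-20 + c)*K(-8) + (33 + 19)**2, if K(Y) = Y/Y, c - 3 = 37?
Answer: 2724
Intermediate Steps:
c = 40 (c = 3 + 37 = 40)
K(Y) = 1
(-20 + c)*K(-8) + (33 + 19)**2 = (-20 + 40)*1 + (33 + 19)**2 = 20*1 + 52**2 = 20 + 2704 = 2724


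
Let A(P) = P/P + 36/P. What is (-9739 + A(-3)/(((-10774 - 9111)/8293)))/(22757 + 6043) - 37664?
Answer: -2696239300099/71586000 ≈ -37664.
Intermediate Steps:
A(P) = 1 + 36/P
(-9739 + A(-3)/(((-10774 - 9111)/8293)))/(22757 + 6043) - 37664 = (-9739 + ((36 - 3)/(-3))/(((-10774 - 9111)/8293)))/(22757 + 6043) - 37664 = (-9739 + (-⅓*33)/((-19885*1/8293)))/28800 - 37664 = (-9739 - 11/(-19885/8293))*(1/28800) - 37664 = (-9739 - 11*(-8293/19885))*(1/28800) - 37664 = (-9739 + 91223/19885)*(1/28800) - 37664 = -193568792/19885*1/28800 - 37664 = -24196099/71586000 - 37664 = -2696239300099/71586000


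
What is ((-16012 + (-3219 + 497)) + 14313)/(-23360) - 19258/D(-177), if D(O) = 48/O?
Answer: 1658888541/23360 ≈ 71014.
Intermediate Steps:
((-16012 + (-3219 + 497)) + 14313)/(-23360) - 19258/D(-177) = ((-16012 + (-3219 + 497)) + 14313)/(-23360) - 19258/(48/(-177)) = ((-16012 - 2722) + 14313)*(-1/23360) - 19258/(48*(-1/177)) = (-18734 + 14313)*(-1/23360) - 19258/(-16/59) = -4421*(-1/23360) - 19258*(-59/16) = 4421/23360 + 568111/8 = 1658888541/23360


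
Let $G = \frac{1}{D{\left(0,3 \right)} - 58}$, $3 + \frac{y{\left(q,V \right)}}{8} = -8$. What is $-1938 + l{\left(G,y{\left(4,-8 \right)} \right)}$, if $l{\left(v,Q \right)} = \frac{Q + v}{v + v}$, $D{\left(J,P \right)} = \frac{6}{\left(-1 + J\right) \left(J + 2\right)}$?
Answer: $\frac{1493}{2} \approx 746.5$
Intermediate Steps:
$D{\left(J,P \right)} = \frac{6}{\left(-1 + J\right) \left(2 + J\right)}$
$y{\left(q,V \right)} = -88$ ($y{\left(q,V \right)} = -24 + 8 \left(-8\right) = -24 - 64 = -88$)
$G = - \frac{1}{61}$ ($G = \frac{1}{\frac{6}{-2 + 0 + 0^{2}} - 58} = \frac{1}{\frac{6}{-2 + 0 + 0} - 58} = \frac{1}{\frac{6}{-2} - 58} = \frac{1}{6 \left(- \frac{1}{2}\right) - 58} = \frac{1}{-3 - 58} = \frac{1}{-61} = - \frac{1}{61} \approx -0.016393$)
$l{\left(v,Q \right)} = \frac{Q + v}{2 v}$
$-1938 + l{\left(G,y{\left(4,-8 \right)} \right)} = -1938 + \frac{-88 - \frac{1}{61}}{2 \left(- \frac{1}{61}\right)} = -1938 + \frac{1}{2} \left(-61\right) \left(- \frac{5369}{61}\right) = -1938 + \frac{5369}{2} = \frac{1493}{2}$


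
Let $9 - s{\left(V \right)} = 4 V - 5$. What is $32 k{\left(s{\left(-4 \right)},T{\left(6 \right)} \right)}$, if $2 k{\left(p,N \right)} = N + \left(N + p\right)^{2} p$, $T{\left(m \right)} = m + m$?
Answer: $846912$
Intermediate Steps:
$s{\left(V \right)} = 14 - 4 V$ ($s{\left(V \right)} = 9 - \left(4 V - 5\right) = 9 - \left(-5 + 4 V\right) = 14 - 4 V$)
$T{\left(m \right)} = 2 m$
$k{\left(p,N \right)} = \frac{N}{2} + \frac{p \left(N + p\right)^{2}}{2}$ ($k{\left(p,N \right)} = \frac{N + \left(N + p\right)^{2} p}{2} = \frac{N + p \left(N + p\right)^{2}}{2} = \frac{N}{2} + \frac{p \left(N + p\right)^{2}}{2}$)
$32 k{\left(s{\left(-4 \right)},T{\left(6 \right)} \right)} = 32 \left(\frac{2 \cdot 6}{2} + \frac{\left(14 - -16\right) \left(2 \cdot 6 + \left(14 - -16\right)\right)^{2}}{2}\right) = 32 \left(\frac{1}{2} \cdot 12 + \frac{\left(14 + 16\right) \left(12 + \left(14 + 16\right)\right)^{2}}{2}\right) = 32 \left(6 + \frac{1}{2} \cdot 30 \left(12 + 30\right)^{2}\right) = 32 \left(6 + \frac{1}{2} \cdot 30 \cdot 42^{2}\right) = 32 \left(6 + \frac{1}{2} \cdot 30 \cdot 1764\right) = 32 \left(6 + 26460\right) = 32 \cdot 26466 = 846912$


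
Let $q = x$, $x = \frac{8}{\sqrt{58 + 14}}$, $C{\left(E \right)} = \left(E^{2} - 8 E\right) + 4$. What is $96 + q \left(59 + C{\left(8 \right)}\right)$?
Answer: $96 + 42 \sqrt{2} \approx 155.4$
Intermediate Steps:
$C{\left(E \right)} = 4 + E^{2} - 8 E$
$x = \frac{2 \sqrt{2}}{3}$ ($x = \frac{8}{\sqrt{72}} = \frac{8}{6 \sqrt{2}} = 8 \frac{\sqrt{2}}{12} = \frac{2 \sqrt{2}}{3} \approx 0.94281$)
$q = \frac{2 \sqrt{2}}{3} \approx 0.94281$
$96 + q \left(59 + C{\left(8 \right)}\right) = 96 + \frac{2 \sqrt{2}}{3} \left(59 + \left(4 + 8^{2} - 64\right)\right) = 96 + \frac{2 \sqrt{2}}{3} \left(59 + \left(4 + 64 - 64\right)\right) = 96 + \frac{2 \sqrt{2}}{3} \left(59 + 4\right) = 96 + \frac{2 \sqrt{2}}{3} \cdot 63 = 96 + 42 \sqrt{2}$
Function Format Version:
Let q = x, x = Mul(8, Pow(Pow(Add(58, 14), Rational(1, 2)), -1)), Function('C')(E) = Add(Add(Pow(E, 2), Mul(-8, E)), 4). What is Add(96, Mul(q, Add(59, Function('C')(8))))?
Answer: Add(96, Mul(42, Pow(2, Rational(1, 2)))) ≈ 155.40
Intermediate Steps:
Function('C')(E) = Add(4, Pow(E, 2), Mul(-8, E))
x = Mul(Rational(2, 3), Pow(2, Rational(1, 2))) (x = Mul(8, Pow(Pow(72, Rational(1, 2)), -1)) = Mul(8, Pow(Mul(6, Pow(2, Rational(1, 2))), -1)) = Mul(8, Mul(Rational(1, 12), Pow(2, Rational(1, 2)))) = Mul(Rational(2, 3), Pow(2, Rational(1, 2))) ≈ 0.94281)
q = Mul(Rational(2, 3), Pow(2, Rational(1, 2))) ≈ 0.94281
Add(96, Mul(q, Add(59, Function('C')(8)))) = Add(96, Mul(Mul(Rational(2, 3), Pow(2, Rational(1, 2))), Add(59, Add(4, Pow(8, 2), Mul(-8, 8))))) = Add(96, Mul(Mul(Rational(2, 3), Pow(2, Rational(1, 2))), Add(59, Add(4, 64, -64)))) = Add(96, Mul(Mul(Rational(2, 3), Pow(2, Rational(1, 2))), Add(59, 4))) = Add(96, Mul(Mul(Rational(2, 3), Pow(2, Rational(1, 2))), 63)) = Add(96, Mul(42, Pow(2, Rational(1, 2))))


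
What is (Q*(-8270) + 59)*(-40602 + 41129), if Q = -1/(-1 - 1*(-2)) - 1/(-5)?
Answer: 3517725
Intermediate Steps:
Q = -4/5 (Q = -1/(-1 + 2) - 1*(-1/5) = -1/1 + 1/5 = -1*1 + 1/5 = -1 + 1/5 = -4/5 ≈ -0.80000)
(Q*(-8270) + 59)*(-40602 + 41129) = (-4/5*(-8270) + 59)*(-40602 + 41129) = (6616 + 59)*527 = 6675*527 = 3517725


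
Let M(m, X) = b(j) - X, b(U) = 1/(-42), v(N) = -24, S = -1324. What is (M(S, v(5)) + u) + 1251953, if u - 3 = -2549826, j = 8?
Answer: -54509533/42 ≈ -1.2978e+6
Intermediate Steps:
u = -2549823 (u = 3 - 2549826 = -2549823)
b(U) = -1/42
M(m, X) = -1/42 - X
(M(S, v(5)) + u) + 1251953 = ((-1/42 - 1*(-24)) - 2549823) + 1251953 = ((-1/42 + 24) - 2549823) + 1251953 = (1007/42 - 2549823) + 1251953 = -107091559/42 + 1251953 = -54509533/42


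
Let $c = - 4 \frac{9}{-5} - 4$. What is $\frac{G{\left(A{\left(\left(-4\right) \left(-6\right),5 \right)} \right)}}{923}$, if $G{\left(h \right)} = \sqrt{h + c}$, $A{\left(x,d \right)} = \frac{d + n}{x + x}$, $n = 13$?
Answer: $\frac{\sqrt{1430}}{18460} \approx 0.0020485$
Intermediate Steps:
$c = \frac{16}{5}$ ($c = - 4 \cdot 9 \left(- \frac{1}{5}\right) - 4 = \left(-4\right) \left(- \frac{9}{5}\right) - 4 = \frac{36}{5} - 4 = \frac{16}{5} \approx 3.2$)
$A{\left(x,d \right)} = \frac{13 + d}{2 x}$ ($A{\left(x,d \right)} = \frac{d + 13}{x + x} = \frac{13 + d}{2 x}$)
$G{\left(h \right)} = \sqrt{\frac{16}{5} + h}$ ($G{\left(h \right)} = \sqrt{h + \frac{16}{5}} = \sqrt{\frac{16}{5} + h}$)
$\frac{G{\left(A{\left(\left(-4\right) \left(-6\right),5 \right)} \right)}}{923} = \frac{\frac{1}{5} \sqrt{80 + 25 \frac{13 + 5}{2 \left(\left(-4\right) \left(-6\right)\right)}}}{923} = \frac{\sqrt{80 + 25 \cdot \frac{1}{2} \cdot \frac{1}{24} \cdot 18}}{5} \cdot \frac{1}{923} = \frac{\sqrt{80 + 25 \cdot \frac{3}{8}}}{5} \cdot \frac{1}{923} = \frac{\sqrt{80 + \frac{75}{8}}}{5} \cdot \frac{1}{923} = \frac{\sqrt{\frac{715}{8}}}{5} \cdot \frac{1}{923} = \frac{\frac{1}{4} \sqrt{1430}}{5} \cdot \frac{1}{923} = \frac{\sqrt{1430}}{20} \cdot \frac{1}{923} = \frac{\sqrt{1430}}{18460}$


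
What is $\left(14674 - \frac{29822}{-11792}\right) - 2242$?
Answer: $\frac{73313983}{5896} \approx 12435.0$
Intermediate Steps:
$\left(14674 - \frac{29822}{-11792}\right) - 2242 = \left(14674 - - \frac{14911}{5896}\right) - 2242 = \left(14674 + \frac{14911}{5896}\right) - 2242 = \frac{86532815}{5896} - 2242 = \frac{73313983}{5896}$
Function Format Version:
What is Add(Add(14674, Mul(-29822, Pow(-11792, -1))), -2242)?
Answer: Rational(73313983, 5896) ≈ 12435.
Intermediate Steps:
Add(Add(14674, Mul(-29822, Pow(-11792, -1))), -2242) = Add(Add(14674, Mul(-29822, Rational(-1, 11792))), -2242) = Add(Add(14674, Rational(14911, 5896)), -2242) = Add(Rational(86532815, 5896), -2242) = Rational(73313983, 5896)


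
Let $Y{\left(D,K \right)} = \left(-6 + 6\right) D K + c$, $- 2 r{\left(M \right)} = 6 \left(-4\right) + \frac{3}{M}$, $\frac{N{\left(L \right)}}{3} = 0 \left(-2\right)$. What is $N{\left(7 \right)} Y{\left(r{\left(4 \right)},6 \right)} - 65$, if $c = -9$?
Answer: $-65$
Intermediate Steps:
$N{\left(L \right)} = 0$ ($N{\left(L \right)} = 3 \cdot 0 \left(-2\right) = 3 \cdot 0 = 0$)
$r{\left(M \right)} = 12 - \frac{3}{2 M}$ ($r{\left(M \right)} = - \frac{6 \left(-4\right) + \frac{3}{M}}{2} = - \frac{-24 + \frac{3}{M}}{2} = 12 - \frac{3}{2 M}$)
$Y{\left(D,K \right)} = -9$ ($Y{\left(D,K \right)} = \left(-6 + 6\right) D K - 9 = 0 D K - 9 = 0 K - 9 = 0 - 9 = -9$)
$N{\left(7 \right)} Y{\left(r{\left(4 \right)},6 \right)} - 65 = 0 \left(-9\right) - 65 = 0 - 65 = -65$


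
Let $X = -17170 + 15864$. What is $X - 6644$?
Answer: $-7950$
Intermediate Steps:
$X = -1306$
$X - 6644 = -1306 - 6644 = -7950$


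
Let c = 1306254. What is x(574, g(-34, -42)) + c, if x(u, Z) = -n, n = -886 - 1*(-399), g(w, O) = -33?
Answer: 1306741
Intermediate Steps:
n = -487 (n = -886 + 399 = -487)
x(u, Z) = 487 (x(u, Z) = -1*(-487) = 487)
x(574, g(-34, -42)) + c = 487 + 1306254 = 1306741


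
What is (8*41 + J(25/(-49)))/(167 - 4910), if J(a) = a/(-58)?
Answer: -30071/434826 ≈ -0.069156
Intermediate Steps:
J(a) = -a/58 (J(a) = a*(-1/58) = -a/58)
(8*41 + J(25/(-49)))/(167 - 4910) = (8*41 - 25/(58*(-49)))/(167 - 4910) = (328 - 25*(-1)/(58*49))/(-4743) = (328 - 1/58*(-25/49))*(-1/4743) = (328 + 25/2842)*(-1/4743) = (932201/2842)*(-1/4743) = -30071/434826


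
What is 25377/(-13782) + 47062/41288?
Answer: -33263091/47419268 ≈ -0.70147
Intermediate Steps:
25377/(-13782) + 47062/41288 = 25377*(-1/13782) + 47062*(1/41288) = -8459/4594 + 23531/20644 = -33263091/47419268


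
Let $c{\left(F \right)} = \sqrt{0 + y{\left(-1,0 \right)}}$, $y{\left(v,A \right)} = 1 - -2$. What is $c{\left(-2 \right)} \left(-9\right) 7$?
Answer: $- 63 \sqrt{3} \approx -109.12$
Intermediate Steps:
$y{\left(v,A \right)} = 3$ ($y{\left(v,A \right)} = 1 + 2 = 3$)
$c{\left(F \right)} = \sqrt{3}$ ($c{\left(F \right)} = \sqrt{0 + 3} = \sqrt{3}$)
$c{\left(-2 \right)} \left(-9\right) 7 = \sqrt{3} \left(-9\right) 7 = - 9 \sqrt{3} \cdot 7 = - 63 \sqrt{3}$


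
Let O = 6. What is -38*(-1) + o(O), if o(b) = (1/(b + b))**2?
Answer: 5473/144 ≈ 38.007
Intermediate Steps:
o(b) = 1/(4*b**2) (o(b) = (1/(2*b))**2 = 1/(4*b**2))
-38*(-1) + o(O) = -38*(-1) + (1/4)/6**2 = 38 + (1/4)*(1/36) = 38 + 1/144 = 5473/144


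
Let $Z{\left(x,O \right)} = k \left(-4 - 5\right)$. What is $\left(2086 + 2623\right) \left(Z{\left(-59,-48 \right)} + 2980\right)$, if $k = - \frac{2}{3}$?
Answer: $14061074$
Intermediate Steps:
$k = - \frac{2}{3}$ ($k = \left(-2\right) \frac{1}{3} = - \frac{2}{3} \approx -0.66667$)
$Z{\left(x,O \right)} = 6$ ($Z{\left(x,O \right)} = - \frac{2 \left(-4 - 5\right)}{3} = \left(- \frac{2}{3}\right) \left(-9\right) = 6$)
$\left(2086 + 2623\right) \left(Z{\left(-59,-48 \right)} + 2980\right) = \left(2086 + 2623\right) \left(6 + 2980\right) = 4709 \cdot 2986 = 14061074$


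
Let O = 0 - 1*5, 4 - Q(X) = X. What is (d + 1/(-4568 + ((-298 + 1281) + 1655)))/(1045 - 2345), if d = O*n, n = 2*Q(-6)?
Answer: 193001/2509000 ≈ 0.076923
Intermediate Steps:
Q(X) = 4 - X
n = 20 (n = 2*(4 - 1*(-6)) = 2*(4 + 6) = 2*10 = 20)
O = -5 (O = 0 - 5 = -5)
d = -100 (d = -5*20 = -100)
(d + 1/(-4568 + ((-298 + 1281) + 1655)))/(1045 - 2345) = (-100 + 1/(-4568 + ((-298 + 1281) + 1655)))/(1045 - 2345) = (-100 + 1/(-4568 + (983 + 1655)))/(-1300) = (-100 + 1/(-4568 + 2638))*(-1/1300) = (-100 + 1/(-1930))*(-1/1300) = (-100 - 1/1930)*(-1/1300) = -193001/1930*(-1/1300) = 193001/2509000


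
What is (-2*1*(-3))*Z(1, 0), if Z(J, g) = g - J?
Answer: -6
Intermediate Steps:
(-2*1*(-3))*Z(1, 0) = (-2*1*(-3))*(0 - 1*1) = (-2*(-3))*(0 - 1) = 6*(-1) = -6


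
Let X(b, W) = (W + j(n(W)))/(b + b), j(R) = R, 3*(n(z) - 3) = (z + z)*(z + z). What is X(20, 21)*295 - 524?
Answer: 7979/2 ≈ 3989.5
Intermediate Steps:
n(z) = 3 + 4*z²/3 (n(z) = 3 + ((z + z)*(z + z))/3 = 3 + ((2*z)*(2*z))/3 = 3 + (4*z²)/3 = 3 + 4*z²/3)
X(b, W) = (3 + W + 4*W²/3)/(2*b) (X(b, W) = (W + (3 + 4*W²/3))/(b + b) = (3 + W + 4*W²/3)/((2*b)) = (3 + W + 4*W²/3)*(1/(2*b)) = (3 + W + 4*W²/3)/(2*b))
X(20, 21)*295 - 524 = ((⅙)*(9 + 3*21 + 4*21²)/20)*295 - 524 = ((⅙)*(1/20)*(9 + 63 + 4*441))*295 - 524 = ((⅙)*(1/20)*(9 + 63 + 1764))*295 - 524 = ((⅙)*(1/20)*1836)*295 - 524 = (153/10)*295 - 524 = 9027/2 - 524 = 7979/2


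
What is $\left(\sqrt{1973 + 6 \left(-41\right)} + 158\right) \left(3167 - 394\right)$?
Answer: $438134 + 2773 \sqrt{1727} \approx 5.5337 \cdot 10^{5}$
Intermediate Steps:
$\left(\sqrt{1973 + 6 \left(-41\right)} + 158\right) \left(3167 - 394\right) = \left(\sqrt{1973 - 246} + 158\right) 2773 = \left(\sqrt{1727} + 158\right) 2773 = \left(158 + \sqrt{1727}\right) 2773 = 438134 + 2773 \sqrt{1727}$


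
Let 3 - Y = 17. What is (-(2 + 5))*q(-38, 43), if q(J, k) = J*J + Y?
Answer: -10010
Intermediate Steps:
Y = -14 (Y = 3 - 1*17 = 3 - 17 = -14)
q(J, k) = -14 + J² (q(J, k) = J*J - 14 = J² - 14 = -14 + J²)
(-(2 + 5))*q(-38, 43) = (-(2 + 5))*(-14 + (-38)²) = (-1*7)*(-14 + 1444) = -7*1430 = -10010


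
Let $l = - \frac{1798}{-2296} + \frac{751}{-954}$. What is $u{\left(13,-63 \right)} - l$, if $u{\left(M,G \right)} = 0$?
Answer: $\frac{2251}{547596} \approx 0.0041107$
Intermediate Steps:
$l = - \frac{2251}{547596}$ ($l = \left(-1798\right) \left(- \frac{1}{2296}\right) + 751 \left(- \frac{1}{954}\right) = \frac{899}{1148} - \frac{751}{954} = - \frac{2251}{547596} \approx -0.0041107$)
$u{\left(13,-63 \right)} - l = 0 - - \frac{2251}{547596} = 0 + \frac{2251}{547596} = \frac{2251}{547596}$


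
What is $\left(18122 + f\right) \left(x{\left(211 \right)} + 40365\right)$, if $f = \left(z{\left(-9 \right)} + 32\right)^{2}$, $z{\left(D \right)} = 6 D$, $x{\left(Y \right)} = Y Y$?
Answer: $1579388916$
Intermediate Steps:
$x{\left(Y \right)} = Y^{2}$
$f = 484$ ($f = \left(6 \left(-9\right) + 32\right)^{2} = \left(-54 + 32\right)^{2} = \left(-22\right)^{2} = 484$)
$\left(18122 + f\right) \left(x{\left(211 \right)} + 40365\right) = \left(18122 + 484\right) \left(211^{2} + 40365\right) = 18606 \left(44521 + 40365\right) = 18606 \cdot 84886 = 1579388916$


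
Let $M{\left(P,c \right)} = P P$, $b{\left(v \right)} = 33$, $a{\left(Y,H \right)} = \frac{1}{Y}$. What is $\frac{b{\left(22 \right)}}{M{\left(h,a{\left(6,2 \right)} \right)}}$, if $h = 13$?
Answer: $\frac{33}{169} \approx 0.19527$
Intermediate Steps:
$M{\left(P,c \right)} = P^{2}$
$\frac{b{\left(22 \right)}}{M{\left(h,a{\left(6,2 \right)} \right)}} = \frac{33}{13^{2}} = \frac{33}{169}$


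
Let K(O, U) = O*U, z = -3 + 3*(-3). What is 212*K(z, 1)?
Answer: -2544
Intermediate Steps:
z = -12 (z = -3 - 9 = -12)
212*K(z, 1) = 212*(-12*1) = 212*(-12) = -2544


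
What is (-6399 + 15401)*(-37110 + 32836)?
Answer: -38474548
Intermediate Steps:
(-6399 + 15401)*(-37110 + 32836) = 9002*(-4274) = -38474548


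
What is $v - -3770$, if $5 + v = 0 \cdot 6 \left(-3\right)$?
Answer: $3765$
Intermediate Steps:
$v = -5$ ($v = -5 + 0 \cdot 6 \left(-3\right) = -5 + 0 \left(-3\right) = -5 + 0 = -5$)
$v - -3770 = -5 - -3770 = -5 + 3770 = 3765$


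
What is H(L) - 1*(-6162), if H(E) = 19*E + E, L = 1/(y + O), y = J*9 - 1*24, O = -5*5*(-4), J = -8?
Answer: 6167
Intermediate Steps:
O = 100 (O = -25*(-4) = 100)
y = -96 (y = -8*9 - 1*24 = -72 - 24 = -96)
L = 1/4 (L = 1/(-96 + 100) = 1/4 ≈ 0.25000)
H(E) = 20*E
H(L) - 1*(-6162) = 20*(1/4) - 1*(-6162) = 5 + 6162 = 6167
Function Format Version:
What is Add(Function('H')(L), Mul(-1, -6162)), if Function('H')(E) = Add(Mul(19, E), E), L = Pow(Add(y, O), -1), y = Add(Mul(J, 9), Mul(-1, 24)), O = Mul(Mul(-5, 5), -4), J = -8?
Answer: 6167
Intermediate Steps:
O = 100 (O = Mul(-25, -4) = 100)
y = -96 (y = Add(Mul(-8, 9), Mul(-1, 24)) = Add(-72, -24) = -96)
L = Rational(1, 4) (L = Pow(Add(-96, 100), -1) = Pow(4, -1) = Rational(1, 4) ≈ 0.25000)
Function('H')(E) = Mul(20, E)
Add(Function('H')(L), Mul(-1, -6162)) = Add(Mul(20, Rational(1, 4)), Mul(-1, -6162)) = Add(5, 6162) = 6167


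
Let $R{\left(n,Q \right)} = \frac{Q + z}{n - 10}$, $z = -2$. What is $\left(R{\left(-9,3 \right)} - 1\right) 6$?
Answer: $- \frac{120}{19} \approx -6.3158$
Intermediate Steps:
$R{\left(n,Q \right)} = \frac{-2 + Q}{-10 + n}$ ($R{\left(n,Q \right)} = \frac{Q - 2}{n - 10} = \frac{-2 + Q}{-10 + n}$)
$\left(R{\left(-9,3 \right)} - 1\right) 6 = \left(\frac{-2 + 3}{-10 - 9} - 1\right) 6 = \left(\frac{1}{-19} \cdot 1 - 1\right) 6 = \left(\left(- \frac{1}{19}\right) 1 - 1\right) 6 = \left(- \frac{1}{19} - 1\right) 6 = \left(- \frac{20}{19}\right) 6 = - \frac{120}{19}$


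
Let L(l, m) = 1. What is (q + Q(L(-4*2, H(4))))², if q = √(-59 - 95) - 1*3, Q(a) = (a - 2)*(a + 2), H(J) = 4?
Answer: (-6 + I*√154)² ≈ -118.0 - 148.92*I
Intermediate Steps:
Q(a) = (-2 + a)*(2 + a)
q = -3 + I*√154 (q = √(-154) - 3 = I*√154 - 3 = -3 + I*√154 ≈ -3.0 + 12.41*I)
(q + Q(L(-4*2, H(4))))² = ((-3 + I*√154) + (-4 + 1²))² = ((-3 + I*√154) + (-4 + 1))² = ((-3 + I*√154) - 3)² = (-6 + I*√154)²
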